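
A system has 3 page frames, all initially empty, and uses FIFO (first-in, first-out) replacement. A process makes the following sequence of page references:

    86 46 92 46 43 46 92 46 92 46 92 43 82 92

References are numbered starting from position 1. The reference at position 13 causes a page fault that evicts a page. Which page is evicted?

46

pos 1: 86 -> fault, frames [86]
pos 2: 46 -> fault, frames [86, 46]
pos 3: 92 -> fault, frames [86, 46, 92]
pos 4: 46 -> hit
pos 5: 43 -> fault, evict 86, frames [46, 92, 43]
pos 6: 46 -> hit
pos 7: 92 -> hit
pos 8: 46 -> hit
pos 9: 92 -> hit
pos 10: 46 -> hit
pos 11: 92 -> hit
pos 12: 43 -> hit
pos 13: 82 -> fault, evict 46, frames [92, 43, 82]
At position 13, page 46 is evicted.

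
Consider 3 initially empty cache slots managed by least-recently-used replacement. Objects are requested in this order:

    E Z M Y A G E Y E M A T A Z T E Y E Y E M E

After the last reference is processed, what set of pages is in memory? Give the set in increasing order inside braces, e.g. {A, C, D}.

E → miss, frames {E}
Z → miss, frames {E,Z}
M → miss, frames {E,Z,M}
Y → miss, evict E, frames {Z,M,Y}
A → miss, evict Z, frames {M,Y,A}
G → miss, evict M, frames {Y,A,G}
E → miss, evict Y, frames {A,G,E}
Y → miss, evict A, frames {G,E,Y}
E → hit
M → miss, evict G, frames {Y,E,M}
A → miss, evict Y, frames {E,M,A}
T → miss, evict E, frames {M,A,T}
A → hit
Z → miss, evict M, frames {T,A,Z}
T → hit
E → miss, evict A, frames {Z,T,E}
Y → miss, evict Z, frames {T,E,Y}
E → hit
Y → hit
E → hit
M → miss, evict T, frames {Y,E,M}
E → hit

{E, M, Y}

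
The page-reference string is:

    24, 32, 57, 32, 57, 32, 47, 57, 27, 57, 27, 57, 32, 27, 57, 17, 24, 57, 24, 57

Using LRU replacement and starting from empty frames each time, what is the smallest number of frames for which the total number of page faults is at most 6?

6

f=1: 20 faults
f=2: 12 faults
f=3: 8 faults
f=4: 7 faults
f=5: 7 faults
f=6: 6 faults
Smallest f with faults ≤ 6 is 6.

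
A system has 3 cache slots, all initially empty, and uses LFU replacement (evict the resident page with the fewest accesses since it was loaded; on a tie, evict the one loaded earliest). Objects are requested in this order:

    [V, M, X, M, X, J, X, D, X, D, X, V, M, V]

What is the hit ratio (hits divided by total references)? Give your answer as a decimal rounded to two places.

V -> miss, frames {V}
M -> miss, frames {V,M}
X -> miss, frames {V,M,X}
M -> hit
X -> hit
J -> miss, evict V, frames {M,X,J}
X -> hit
D -> miss, evict J, frames {M,X,D}
X -> hit
D -> hit
X -> hit
V -> miss, evict M, frames {X,D,V}
M -> miss, evict V, frames {X,D,M}
V -> miss, evict M, frames {X,D,V}
Hits: 6 of 14 references → 6/14 = 0.4286.

0.43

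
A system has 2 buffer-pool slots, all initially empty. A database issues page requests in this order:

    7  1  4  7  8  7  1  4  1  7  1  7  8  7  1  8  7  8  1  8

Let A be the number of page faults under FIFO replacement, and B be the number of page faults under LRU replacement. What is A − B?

Under FIFO: F F F F F . F F . F F . F F F F F . F F → 16 faults.
Under LRU: F F F F F . F F . F . . F . F F F . F . → 13 faults.
A − B = 16 − 13 = 3.

3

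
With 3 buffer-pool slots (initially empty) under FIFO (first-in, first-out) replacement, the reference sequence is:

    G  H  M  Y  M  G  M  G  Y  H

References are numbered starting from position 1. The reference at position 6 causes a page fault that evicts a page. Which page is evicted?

H

pos 1: G → fault, frames (G)
pos 2: H → fault, frames (G H)
pos 3: M → fault, frames (G H M)
pos 4: Y → fault, evict G, frames (H M Y)
pos 5: M → hit
pos 6: G → fault, evict H, frames (M Y G)
At position 6, page H is evicted.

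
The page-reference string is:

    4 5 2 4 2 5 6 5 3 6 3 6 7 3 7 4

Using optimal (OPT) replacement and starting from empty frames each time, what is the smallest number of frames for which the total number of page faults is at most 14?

f=1: 16 faults
f=2: 8 faults
f=3: 6 faults
f=4: 6 faults
f=5: 6 faults
f=6: 6 faults
Smallest f with faults ≤ 14 is 2.

2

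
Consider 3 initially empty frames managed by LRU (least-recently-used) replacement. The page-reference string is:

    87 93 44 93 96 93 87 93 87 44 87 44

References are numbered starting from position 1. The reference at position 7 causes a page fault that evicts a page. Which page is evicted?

44

pos 1: 87 -> fault, frames {87}
pos 2: 93 -> fault, frames {87,93}
pos 3: 44 -> fault, frames {87,93,44}
pos 4: 93 -> hit
pos 5: 96 -> fault, evict 87, frames {44,93,96}
pos 6: 93 -> hit
pos 7: 87 -> fault, evict 44, frames {96,93,87}
At position 7, page 44 is evicted.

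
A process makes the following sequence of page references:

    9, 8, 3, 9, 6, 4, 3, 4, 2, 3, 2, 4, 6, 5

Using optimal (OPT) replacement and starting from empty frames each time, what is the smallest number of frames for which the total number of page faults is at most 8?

f=1: 14 faults
f=2: 9 faults
f=3: 8 faults
f=4: 7 faults
f=5: 7 faults
f=6: 7 faults
f=7: 7 faults
Smallest f with faults ≤ 8 is 3.

3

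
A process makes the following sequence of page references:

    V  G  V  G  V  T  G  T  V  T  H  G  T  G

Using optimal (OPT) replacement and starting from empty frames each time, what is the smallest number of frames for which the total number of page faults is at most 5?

3

f=1: 14 faults
f=2: 6 faults
f=3: 4 faults
f=4: 4 faults
Smallest f with faults ≤ 5 is 3.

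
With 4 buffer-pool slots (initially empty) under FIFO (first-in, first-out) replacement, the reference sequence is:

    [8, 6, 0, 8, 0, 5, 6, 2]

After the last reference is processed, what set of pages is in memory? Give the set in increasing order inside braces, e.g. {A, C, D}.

8 → fault, frames [8]
6 → fault, frames [8, 6]
0 → fault, frames [8, 6, 0]
8 → hit
0 → hit
5 → fault, frames [8, 6, 0, 5]
6 → hit
2 → fault, evict 8, frames [6, 0, 5, 2]

{0, 2, 5, 6}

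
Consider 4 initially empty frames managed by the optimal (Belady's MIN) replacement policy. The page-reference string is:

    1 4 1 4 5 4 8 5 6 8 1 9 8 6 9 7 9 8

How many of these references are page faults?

7

1 -> fault, frames {1}
4 -> fault, frames {1,4}
1 -> hit
4 -> hit
5 -> fault, frames {1,4,5}
4 -> hit
8 -> fault, frames {1,4,5,8}
5 -> hit
6 -> fault, evict 5, frames {1,4,8,6}
8 -> hit
1 -> hit
9 -> fault, evict 4, frames {1,8,6,9}
8 -> hit
6 -> hit
9 -> hit
7 -> fault, evict 6, frames {1,8,9,7}
9 -> hit
8 -> hit
Page faults: 7.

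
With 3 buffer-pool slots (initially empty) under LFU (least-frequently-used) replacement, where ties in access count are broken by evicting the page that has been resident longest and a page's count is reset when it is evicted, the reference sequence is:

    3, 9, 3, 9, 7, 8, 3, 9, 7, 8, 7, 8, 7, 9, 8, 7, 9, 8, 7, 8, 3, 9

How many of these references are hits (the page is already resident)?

8

3 -> miss, frames [3]
9 -> miss, frames [3, 9]
3 -> hit
9 -> hit
7 -> miss, frames [3, 9, 7]
8 -> miss, evict 7, frames [3, 9, 8]
3 -> hit
9 -> hit
7 -> miss, evict 8, frames [3, 9, 7]
8 -> miss, evict 7, frames [3, 9, 8]
7 -> miss, evict 8, frames [3, 9, 7]
8 -> miss, evict 7, frames [3, 9, 8]
7 -> miss, evict 8, frames [3, 9, 7]
9 -> hit
8 -> miss, evict 7, frames [3, 9, 8]
7 -> miss, evict 8, frames [3, 9, 7]
9 -> hit
8 -> miss, evict 7, frames [3, 9, 8]
7 -> miss, evict 8, frames [3, 9, 7]
8 -> miss, evict 7, frames [3, 9, 8]
3 -> hit
9 -> hit
Hits: 8.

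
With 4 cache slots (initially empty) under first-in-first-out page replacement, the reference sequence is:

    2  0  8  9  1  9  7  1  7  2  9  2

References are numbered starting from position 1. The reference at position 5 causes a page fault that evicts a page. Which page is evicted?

2

pos 1: 2 → miss, frames [2]
pos 2: 0 → miss, frames [2, 0]
pos 3: 8 → miss, frames [2, 0, 8]
pos 4: 9 → miss, frames [2, 0, 8, 9]
pos 5: 1 → miss, evict 2, frames [0, 8, 9, 1]
At position 5, page 2 is evicted.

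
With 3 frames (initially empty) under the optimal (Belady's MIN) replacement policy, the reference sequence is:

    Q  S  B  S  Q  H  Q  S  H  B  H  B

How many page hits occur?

7

Q → miss, frames [Q]
S → miss, frames [Q, S]
B → miss, frames [Q, S, B]
S → hit
Q → hit
H → miss, evict B, frames [Q, S, H]
Q → hit
S → hit
H → hit
B → miss, evict S, frames [Q, H, B]
H → hit
B → hit
Hits: 7.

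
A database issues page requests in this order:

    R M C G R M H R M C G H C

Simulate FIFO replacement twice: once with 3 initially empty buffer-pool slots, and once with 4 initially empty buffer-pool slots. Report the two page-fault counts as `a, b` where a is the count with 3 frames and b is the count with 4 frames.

9, 10

3 frames: F F F F F F F . . F F . . → 9 faults.
4 frames: F F F F . . F F F F F F . → 10 faults.
10 > 9: adding a frame increased faults — Belady's anomaly.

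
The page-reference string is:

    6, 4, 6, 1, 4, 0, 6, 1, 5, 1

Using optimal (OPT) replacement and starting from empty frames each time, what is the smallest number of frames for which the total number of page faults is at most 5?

3

f=1: 10 faults
f=2: 6 faults
f=3: 5 faults
f=4: 5 faults
f=5: 5 faults
Smallest f with faults ≤ 5 is 3.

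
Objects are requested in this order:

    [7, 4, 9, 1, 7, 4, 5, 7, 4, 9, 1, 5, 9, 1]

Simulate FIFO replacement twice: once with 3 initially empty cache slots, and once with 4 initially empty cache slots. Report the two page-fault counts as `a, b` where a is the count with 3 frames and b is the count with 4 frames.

9, 10

3 frames: F F F F F F F . . F F . . . → 9 faults.
4 frames: F F F F . . F F F F F F . . → 10 faults.
10 > 9: adding a frame increased faults — Belady's anomaly.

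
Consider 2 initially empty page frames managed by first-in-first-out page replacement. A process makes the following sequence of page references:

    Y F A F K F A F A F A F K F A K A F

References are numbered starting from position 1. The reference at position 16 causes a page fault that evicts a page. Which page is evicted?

F

pos 1: Y → fault, frames (Y)
pos 2: F → fault, frames (Y F)
pos 3: A → fault, evict Y, frames (F A)
pos 4: F → hit
pos 5: K → fault, evict F, frames (A K)
pos 6: F → fault, evict A, frames (K F)
pos 7: A → fault, evict K, frames (F A)
pos 8: F → hit
pos 9: A → hit
pos 10: F → hit
pos 11: A → hit
pos 12: F → hit
pos 13: K → fault, evict F, frames (A K)
pos 14: F → fault, evict A, frames (K F)
pos 15: A → fault, evict K, frames (F A)
pos 16: K → fault, evict F, frames (A K)
At position 16, page F is evicted.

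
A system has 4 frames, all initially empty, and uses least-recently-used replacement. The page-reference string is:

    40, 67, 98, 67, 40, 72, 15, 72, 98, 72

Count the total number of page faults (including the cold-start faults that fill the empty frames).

40: fault, frames {40}
67: fault, frames {40,67}
98: fault, frames {40,67,98}
67: hit
40: hit
72: fault, frames {98,67,40,72}
15: fault, evict 98, frames {67,40,72,15}
72: hit
98: fault, evict 67, frames {40,15,72,98}
72: hit
Page faults: 6.

6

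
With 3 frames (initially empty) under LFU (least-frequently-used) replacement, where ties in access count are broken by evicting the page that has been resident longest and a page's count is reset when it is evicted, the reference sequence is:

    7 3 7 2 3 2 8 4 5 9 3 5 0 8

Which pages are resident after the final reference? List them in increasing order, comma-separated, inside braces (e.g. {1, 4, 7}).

{2, 3, 8}

7 → fault, frames {7}
3 → fault, frames {7,3}
7 → hit
2 → fault, frames {7,3,2}
3 → hit
2 → hit
8 → fault, evict 7, frames {3,2,8}
4 → fault, evict 8, frames {3,2,4}
5 → fault, evict 4, frames {3,2,5}
9 → fault, evict 5, frames {3,2,9}
3 → hit
5 → fault, evict 9, frames {3,2,5}
0 → fault, evict 5, frames {3,2,0}
8 → fault, evict 0, frames {3,2,8}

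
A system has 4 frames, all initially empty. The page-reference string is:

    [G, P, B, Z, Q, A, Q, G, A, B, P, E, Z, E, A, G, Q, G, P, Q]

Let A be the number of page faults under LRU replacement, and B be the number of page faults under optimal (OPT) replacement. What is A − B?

Under LRU: F F F F F F . F . F F F F . F F F . F . → 15 faults.
Under OPT: F F F F F F . . . . F F F . . . F . F . → 11 faults.
A − B = 15 − 11 = 4.

4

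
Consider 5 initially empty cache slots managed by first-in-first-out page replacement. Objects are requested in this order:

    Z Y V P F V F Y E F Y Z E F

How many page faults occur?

7

Z: fault, frames {Z}
Y: fault, frames {Z,Y}
V: fault, frames {Z,Y,V}
P: fault, frames {Z,Y,V,P}
F: fault, frames {Z,Y,V,P,F}
V: hit
F: hit
Y: hit
E: fault, evict Z, frames {Y,V,P,F,E}
F: hit
Y: hit
Z: fault, evict Y, frames {V,P,F,E,Z}
E: hit
F: hit
Page faults: 7.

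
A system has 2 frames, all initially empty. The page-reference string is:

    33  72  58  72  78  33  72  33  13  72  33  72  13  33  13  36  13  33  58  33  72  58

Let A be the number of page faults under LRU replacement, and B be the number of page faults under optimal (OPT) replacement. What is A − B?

Under LRU: F F F . F F F . F F F . F F . F . F F . F F → 16 faults.
Under OPT: F F F . F F . . F . F . F . . F . F F . F . → 12 faults.
A − B = 16 − 12 = 4.

4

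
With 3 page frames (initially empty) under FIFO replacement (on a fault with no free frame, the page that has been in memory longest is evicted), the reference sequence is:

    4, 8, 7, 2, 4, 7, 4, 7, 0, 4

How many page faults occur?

6

4: miss, frames (4)
8: miss, frames (4 8)
7: miss, frames (4 8 7)
2: miss, evict 4, frames (8 7 2)
4: miss, evict 8, frames (7 2 4)
7: hit
4: hit
7: hit
0: miss, evict 7, frames (2 4 0)
4: hit
Page faults: 6.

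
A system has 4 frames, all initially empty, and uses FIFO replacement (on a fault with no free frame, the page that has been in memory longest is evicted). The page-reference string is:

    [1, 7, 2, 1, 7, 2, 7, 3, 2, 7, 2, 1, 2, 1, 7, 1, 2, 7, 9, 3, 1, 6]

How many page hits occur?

15

1 → fault, frames {1}
7 → fault, frames {1,7}
2 → fault, frames {1,7,2}
1 → hit
7 → hit
2 → hit
7 → hit
3 → fault, frames {1,7,2,3}
2 → hit
7 → hit
2 → hit
1 → hit
2 → hit
1 → hit
7 → hit
1 → hit
2 → hit
7 → hit
9 → fault, evict 1, frames {7,2,3,9}
3 → hit
1 → fault, evict 7, frames {2,3,9,1}
6 → fault, evict 2, frames {3,9,1,6}
Hits: 15.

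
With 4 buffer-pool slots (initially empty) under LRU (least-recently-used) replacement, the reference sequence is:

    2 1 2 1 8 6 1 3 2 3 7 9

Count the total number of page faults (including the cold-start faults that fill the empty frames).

8

2 → miss, frames {2}
1 → miss, frames {2,1}
2 → hit
1 → hit
8 → miss, frames {2,1,8}
6 → miss, frames {2,1,8,6}
1 → hit
3 → miss, evict 2, frames {8,6,1,3}
2 → miss, evict 8, frames {6,1,3,2}
3 → hit
7 → miss, evict 6, frames {1,2,3,7}
9 → miss, evict 1, frames {2,3,7,9}
Page faults: 8.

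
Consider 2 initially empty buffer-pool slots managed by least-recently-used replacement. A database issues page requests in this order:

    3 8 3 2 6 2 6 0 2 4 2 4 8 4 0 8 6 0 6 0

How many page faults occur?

12

3 -> fault, frames [3]
8 -> fault, frames [3, 8]
3 -> hit
2 -> fault, evict 8, frames [3, 2]
6 -> fault, evict 3, frames [2, 6]
2 -> hit
6 -> hit
0 -> fault, evict 2, frames [6, 0]
2 -> fault, evict 6, frames [0, 2]
4 -> fault, evict 0, frames [2, 4]
2 -> hit
4 -> hit
8 -> fault, evict 2, frames [4, 8]
4 -> hit
0 -> fault, evict 8, frames [4, 0]
8 -> fault, evict 4, frames [0, 8]
6 -> fault, evict 0, frames [8, 6]
0 -> fault, evict 8, frames [6, 0]
6 -> hit
0 -> hit
Page faults: 12.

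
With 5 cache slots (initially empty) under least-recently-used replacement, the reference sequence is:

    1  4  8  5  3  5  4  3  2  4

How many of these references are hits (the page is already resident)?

1 -> fault, frames (1)
4 -> fault, frames (1 4)
8 -> fault, frames (1 4 8)
5 -> fault, frames (1 4 8 5)
3 -> fault, frames (1 4 8 5 3)
5 -> hit
4 -> hit
3 -> hit
2 -> fault, evict 1, frames (8 5 4 3 2)
4 -> hit
Hits: 4.

4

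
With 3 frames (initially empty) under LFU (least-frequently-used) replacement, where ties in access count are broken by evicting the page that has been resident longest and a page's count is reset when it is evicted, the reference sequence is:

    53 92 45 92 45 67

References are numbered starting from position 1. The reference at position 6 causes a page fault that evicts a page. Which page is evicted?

53

pos 1: 53: miss, frames (53)
pos 2: 92: miss, frames (53 92)
pos 3: 45: miss, frames (53 92 45)
pos 4: 92: hit
pos 5: 45: hit
pos 6: 67: miss, evict 53, frames (92 45 67)
At position 6, page 53 is evicted.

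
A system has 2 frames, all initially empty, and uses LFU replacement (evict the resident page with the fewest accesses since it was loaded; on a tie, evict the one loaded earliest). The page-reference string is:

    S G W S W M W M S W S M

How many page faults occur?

7

S → miss, frames (S)
G → miss, frames (S G)
W → miss, evict S, frames (G W)
S → miss, evict G, frames (W S)
W → hit
M → miss, evict S, frames (W M)
W → hit
M → hit
S → miss, evict M, frames (W S)
W → hit
S → hit
M → miss, evict S, frames (W M)
Page faults: 7.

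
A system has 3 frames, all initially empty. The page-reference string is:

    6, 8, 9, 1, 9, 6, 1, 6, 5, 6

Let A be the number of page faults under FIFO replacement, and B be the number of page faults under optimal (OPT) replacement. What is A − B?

1

Under FIFO: F F F F . F . . F . → 6 faults.
Under OPT: F F F F . . . . F . → 5 faults.
A − B = 6 − 5 = 1.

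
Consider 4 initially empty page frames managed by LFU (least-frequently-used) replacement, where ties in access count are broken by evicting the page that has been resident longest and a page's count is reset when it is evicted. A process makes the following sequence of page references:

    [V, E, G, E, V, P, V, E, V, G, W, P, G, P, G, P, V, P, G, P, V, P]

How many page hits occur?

V: miss, frames [V]
E: miss, frames [V, E]
G: miss, frames [V, E, G]
E: hit
V: hit
P: miss, frames [V, E, G, P]
V: hit
E: hit
V: hit
G: hit
W: miss, evict P, frames [V, E, G, W]
P: miss, evict W, frames [V, E, G, P]
G: hit
P: hit
G: hit
P: hit
V: hit
P: hit
G: hit
P: hit
V: hit
P: hit
Hits: 16.

16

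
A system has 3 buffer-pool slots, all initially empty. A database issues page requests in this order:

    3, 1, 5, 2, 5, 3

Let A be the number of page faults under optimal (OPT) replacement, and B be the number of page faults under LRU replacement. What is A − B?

-1

Under OPT: F F F F . . → 4 faults.
Under LRU: F F F F . F → 5 faults.
A − B = 4 − 5 = -1.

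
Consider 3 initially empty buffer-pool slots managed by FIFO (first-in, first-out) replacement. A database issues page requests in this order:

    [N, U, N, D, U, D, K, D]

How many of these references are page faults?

N → fault, frames {N}
U → fault, frames {N,U}
N → hit
D → fault, frames {N,U,D}
U → hit
D → hit
K → fault, evict N, frames {U,D,K}
D → hit
Page faults: 4.

4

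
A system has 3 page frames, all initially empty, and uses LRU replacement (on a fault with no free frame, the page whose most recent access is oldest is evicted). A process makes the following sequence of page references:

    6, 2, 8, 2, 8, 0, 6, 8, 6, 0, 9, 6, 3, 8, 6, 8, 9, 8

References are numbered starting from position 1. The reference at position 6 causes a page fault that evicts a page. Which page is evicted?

6

pos 1: 6 -> miss, frames (6)
pos 2: 2 -> miss, frames (6 2)
pos 3: 8 -> miss, frames (6 2 8)
pos 4: 2 -> hit
pos 5: 8 -> hit
pos 6: 0 -> miss, evict 6, frames (2 8 0)
At position 6, page 6 is evicted.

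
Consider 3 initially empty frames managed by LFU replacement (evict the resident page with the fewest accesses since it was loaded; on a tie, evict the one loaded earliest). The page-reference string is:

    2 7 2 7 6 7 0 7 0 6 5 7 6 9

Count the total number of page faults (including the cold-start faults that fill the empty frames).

8

2 -> fault, frames {2}
7 -> fault, frames {2,7}
2 -> hit
7 -> hit
6 -> fault, frames {2,7,6}
7 -> hit
0 -> fault, evict 6, frames {2,7,0}
7 -> hit
0 -> hit
6 -> fault, evict 2, frames {7,0,6}
5 -> fault, evict 6, frames {7,0,5}
7 -> hit
6 -> fault, evict 5, frames {7,0,6}
9 -> fault, evict 6, frames {7,0,9}
Page faults: 8.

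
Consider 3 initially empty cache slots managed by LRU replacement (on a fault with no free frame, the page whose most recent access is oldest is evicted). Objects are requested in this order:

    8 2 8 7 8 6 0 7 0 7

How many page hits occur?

4

8 -> miss, frames [8]
2 -> miss, frames [8, 2]
8 -> hit
7 -> miss, frames [2, 8, 7]
8 -> hit
6 -> miss, evict 2, frames [7, 8, 6]
0 -> miss, evict 7, frames [8, 6, 0]
7 -> miss, evict 8, frames [6, 0, 7]
0 -> hit
7 -> hit
Hits: 4.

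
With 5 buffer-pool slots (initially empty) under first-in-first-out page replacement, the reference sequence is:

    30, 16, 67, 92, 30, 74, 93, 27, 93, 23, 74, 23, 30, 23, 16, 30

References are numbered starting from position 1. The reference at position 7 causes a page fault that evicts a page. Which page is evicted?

pos 1: 30: fault, frames (30)
pos 2: 16: fault, frames (30 16)
pos 3: 67: fault, frames (30 16 67)
pos 4: 92: fault, frames (30 16 67 92)
pos 5: 30: hit
pos 6: 74: fault, frames (30 16 67 92 74)
pos 7: 93: fault, evict 30, frames (16 67 92 74 93)
At position 7, page 30 is evicted.

30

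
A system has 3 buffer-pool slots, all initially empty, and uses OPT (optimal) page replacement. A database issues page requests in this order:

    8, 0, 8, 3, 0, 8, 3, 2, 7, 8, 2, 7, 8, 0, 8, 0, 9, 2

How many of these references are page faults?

7

8: fault, frames (8)
0: fault, frames (8 0)
8: hit
3: fault, frames (8 0 3)
0: hit
8: hit
3: hit
2: fault, evict 3, frames (8 0 2)
7: fault, evict 0, frames (8 2 7)
8: hit
2: hit
7: hit
8: hit
0: fault, evict 7, frames (8 2 0)
8: hit
0: hit
9: fault, evict 0, frames (8 2 9)
2: hit
Page faults: 7.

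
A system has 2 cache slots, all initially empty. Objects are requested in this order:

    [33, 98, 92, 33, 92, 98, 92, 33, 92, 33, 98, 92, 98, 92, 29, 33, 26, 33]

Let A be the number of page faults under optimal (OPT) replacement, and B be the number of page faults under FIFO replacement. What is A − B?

Under OPT: F F F . . F . F . . F . . . F F F . → 9 faults.
Under FIFO: F F F F . F F F . . F F . . F F F . → 12 faults.
A − B = 9 − 12 = -3.

-3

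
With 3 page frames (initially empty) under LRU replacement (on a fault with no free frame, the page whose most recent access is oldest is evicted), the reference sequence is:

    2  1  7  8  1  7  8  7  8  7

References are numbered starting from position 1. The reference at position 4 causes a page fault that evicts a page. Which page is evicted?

2

pos 1: 2 -> fault, frames (2)
pos 2: 1 -> fault, frames (2 1)
pos 3: 7 -> fault, frames (2 1 7)
pos 4: 8 -> fault, evict 2, frames (1 7 8)
At position 4, page 2 is evicted.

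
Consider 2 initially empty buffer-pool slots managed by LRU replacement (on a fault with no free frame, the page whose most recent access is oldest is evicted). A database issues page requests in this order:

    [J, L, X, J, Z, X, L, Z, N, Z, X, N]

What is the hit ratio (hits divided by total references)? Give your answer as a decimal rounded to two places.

J: fault, frames (J)
L: fault, frames (J L)
X: fault, evict J, frames (L X)
J: fault, evict L, frames (X J)
Z: fault, evict X, frames (J Z)
X: fault, evict J, frames (Z X)
L: fault, evict Z, frames (X L)
Z: fault, evict X, frames (L Z)
N: fault, evict L, frames (Z N)
Z: hit
X: fault, evict N, frames (Z X)
N: fault, evict Z, frames (X N)
Hits: 1 of 12 references → 1/12 = 0.0833.

0.08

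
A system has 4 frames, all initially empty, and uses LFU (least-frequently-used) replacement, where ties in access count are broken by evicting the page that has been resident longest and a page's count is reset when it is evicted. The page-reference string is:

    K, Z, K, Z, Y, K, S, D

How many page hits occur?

K: miss, frames {K}
Z: miss, frames {K,Z}
K: hit
Z: hit
Y: miss, frames {K,Z,Y}
K: hit
S: miss, frames {K,Z,Y,S}
D: miss, evict Y, frames {K,Z,S,D}
Hits: 3.

3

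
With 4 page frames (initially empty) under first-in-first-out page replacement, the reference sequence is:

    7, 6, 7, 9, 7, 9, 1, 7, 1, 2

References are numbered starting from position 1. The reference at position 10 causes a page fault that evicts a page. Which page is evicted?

pos 1: 7: fault, frames {7}
pos 2: 6: fault, frames {7,6}
pos 3: 7: hit
pos 4: 9: fault, frames {7,6,9}
pos 5: 7: hit
pos 6: 9: hit
pos 7: 1: fault, frames {7,6,9,1}
pos 8: 7: hit
pos 9: 1: hit
pos 10: 2: fault, evict 7, frames {6,9,1,2}
At position 10, page 7 is evicted.

7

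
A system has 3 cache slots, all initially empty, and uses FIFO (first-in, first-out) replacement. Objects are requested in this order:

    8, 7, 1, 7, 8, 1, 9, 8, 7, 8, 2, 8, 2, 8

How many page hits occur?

7

8 -> miss, frames {8}
7 -> miss, frames {8,7}
1 -> miss, frames {8,7,1}
7 -> hit
8 -> hit
1 -> hit
9 -> miss, evict 8, frames {7,1,9}
8 -> miss, evict 7, frames {1,9,8}
7 -> miss, evict 1, frames {9,8,7}
8 -> hit
2 -> miss, evict 9, frames {8,7,2}
8 -> hit
2 -> hit
8 -> hit
Hits: 7.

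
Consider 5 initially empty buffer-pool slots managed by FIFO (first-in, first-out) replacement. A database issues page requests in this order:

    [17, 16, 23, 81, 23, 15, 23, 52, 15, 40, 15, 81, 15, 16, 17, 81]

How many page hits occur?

17 → miss, frames (17)
16 → miss, frames (17 16)
23 → miss, frames (17 16 23)
81 → miss, frames (17 16 23 81)
23 → hit
15 → miss, frames (17 16 23 81 15)
23 → hit
52 → miss, evict 17, frames (16 23 81 15 52)
15 → hit
40 → miss, evict 16, frames (23 81 15 52 40)
15 → hit
81 → hit
15 → hit
16 → miss, evict 23, frames (81 15 52 40 16)
17 → miss, evict 81, frames (15 52 40 16 17)
81 → miss, evict 15, frames (52 40 16 17 81)
Hits: 6.

6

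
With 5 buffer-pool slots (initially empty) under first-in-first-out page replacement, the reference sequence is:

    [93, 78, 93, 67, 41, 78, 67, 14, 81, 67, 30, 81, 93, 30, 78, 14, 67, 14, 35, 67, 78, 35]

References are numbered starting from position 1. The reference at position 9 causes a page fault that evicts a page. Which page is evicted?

pos 1: 93: miss, frames [93]
pos 2: 78: miss, frames [93, 78]
pos 3: 93: hit
pos 4: 67: miss, frames [93, 78, 67]
pos 5: 41: miss, frames [93, 78, 67, 41]
pos 6: 78: hit
pos 7: 67: hit
pos 8: 14: miss, frames [93, 78, 67, 41, 14]
pos 9: 81: miss, evict 93, frames [78, 67, 41, 14, 81]
At position 9, page 93 is evicted.

93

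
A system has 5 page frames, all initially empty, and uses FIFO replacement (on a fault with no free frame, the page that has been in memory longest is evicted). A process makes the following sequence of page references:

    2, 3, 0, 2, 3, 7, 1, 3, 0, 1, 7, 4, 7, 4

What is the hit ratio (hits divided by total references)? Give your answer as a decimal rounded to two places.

2 -> fault, frames [2]
3 -> fault, frames [2, 3]
0 -> fault, frames [2, 3, 0]
2 -> hit
3 -> hit
7 -> fault, frames [2, 3, 0, 7]
1 -> fault, frames [2, 3, 0, 7, 1]
3 -> hit
0 -> hit
1 -> hit
7 -> hit
4 -> fault, evict 2, frames [3, 0, 7, 1, 4]
7 -> hit
4 -> hit
Hits: 8 of 14 references → 8/14 = 0.5714.

0.57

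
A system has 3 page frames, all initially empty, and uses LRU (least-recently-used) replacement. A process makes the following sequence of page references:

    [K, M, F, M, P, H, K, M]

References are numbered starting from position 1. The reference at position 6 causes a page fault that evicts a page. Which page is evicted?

pos 1: K -> miss, frames [K]
pos 2: M -> miss, frames [K, M]
pos 3: F -> miss, frames [K, M, F]
pos 4: M -> hit
pos 5: P -> miss, evict K, frames [F, M, P]
pos 6: H -> miss, evict F, frames [M, P, H]
At position 6, page F is evicted.

F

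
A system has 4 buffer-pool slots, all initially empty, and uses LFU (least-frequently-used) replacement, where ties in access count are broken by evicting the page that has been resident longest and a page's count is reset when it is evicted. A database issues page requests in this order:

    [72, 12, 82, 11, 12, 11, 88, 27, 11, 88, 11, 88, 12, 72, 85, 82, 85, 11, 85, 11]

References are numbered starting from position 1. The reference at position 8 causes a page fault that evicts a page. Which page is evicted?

pos 1: 72 → miss, frames {72}
pos 2: 12 → miss, frames {72,12}
pos 3: 82 → miss, frames {72,12,82}
pos 4: 11 → miss, frames {72,12,82,11}
pos 5: 12 → hit
pos 6: 11 → hit
pos 7: 88 → miss, evict 72, frames {12,82,11,88}
pos 8: 27 → miss, evict 82, frames {12,11,88,27}
At position 8, page 82 is evicted.

82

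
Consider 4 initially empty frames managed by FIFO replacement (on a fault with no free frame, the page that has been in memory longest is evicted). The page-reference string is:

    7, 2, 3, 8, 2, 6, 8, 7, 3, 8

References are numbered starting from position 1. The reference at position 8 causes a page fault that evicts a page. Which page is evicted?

2

pos 1: 7: fault, frames {7}
pos 2: 2: fault, frames {7,2}
pos 3: 3: fault, frames {7,2,3}
pos 4: 8: fault, frames {7,2,3,8}
pos 5: 2: hit
pos 6: 6: fault, evict 7, frames {2,3,8,6}
pos 7: 8: hit
pos 8: 7: fault, evict 2, frames {3,8,6,7}
At position 8, page 2 is evicted.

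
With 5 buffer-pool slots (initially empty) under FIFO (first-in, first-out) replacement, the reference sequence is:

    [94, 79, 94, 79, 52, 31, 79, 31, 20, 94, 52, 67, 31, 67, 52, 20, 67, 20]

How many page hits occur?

12

94 -> fault, frames [94]
79 -> fault, frames [94, 79]
94 -> hit
79 -> hit
52 -> fault, frames [94, 79, 52]
31 -> fault, frames [94, 79, 52, 31]
79 -> hit
31 -> hit
20 -> fault, frames [94, 79, 52, 31, 20]
94 -> hit
52 -> hit
67 -> fault, evict 94, frames [79, 52, 31, 20, 67]
31 -> hit
67 -> hit
52 -> hit
20 -> hit
67 -> hit
20 -> hit
Hits: 12.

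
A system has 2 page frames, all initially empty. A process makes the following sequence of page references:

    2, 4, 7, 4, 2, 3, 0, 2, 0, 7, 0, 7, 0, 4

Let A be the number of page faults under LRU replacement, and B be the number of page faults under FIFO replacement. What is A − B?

Under LRU: F F F . F F F F . F . . . F → 9 faults.
Under FIFO: F F F . F F F F . F F . . F → 10 faults.
A − B = 9 − 10 = -1.

-1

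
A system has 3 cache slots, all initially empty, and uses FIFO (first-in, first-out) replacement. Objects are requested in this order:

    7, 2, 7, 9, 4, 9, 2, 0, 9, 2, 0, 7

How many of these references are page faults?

7 → miss, frames (7)
2 → miss, frames (7 2)
7 → hit
9 → miss, frames (7 2 9)
4 → miss, evict 7, frames (2 9 4)
9 → hit
2 → hit
0 → miss, evict 2, frames (9 4 0)
9 → hit
2 → miss, evict 9, frames (4 0 2)
0 → hit
7 → miss, evict 4, frames (0 2 7)
Page faults: 7.

7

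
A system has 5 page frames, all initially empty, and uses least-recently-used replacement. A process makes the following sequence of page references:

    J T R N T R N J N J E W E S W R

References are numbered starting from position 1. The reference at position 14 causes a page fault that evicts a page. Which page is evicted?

R

pos 1: J -> miss, frames {J}
pos 2: T -> miss, frames {J,T}
pos 3: R -> miss, frames {J,T,R}
pos 4: N -> miss, frames {J,T,R,N}
pos 5: T -> hit
pos 6: R -> hit
pos 7: N -> hit
pos 8: J -> hit
pos 9: N -> hit
pos 10: J -> hit
pos 11: E -> miss, frames {T,R,N,J,E}
pos 12: W -> miss, evict T, frames {R,N,J,E,W}
pos 13: E -> hit
pos 14: S -> miss, evict R, frames {N,J,W,E,S}
At position 14, page R is evicted.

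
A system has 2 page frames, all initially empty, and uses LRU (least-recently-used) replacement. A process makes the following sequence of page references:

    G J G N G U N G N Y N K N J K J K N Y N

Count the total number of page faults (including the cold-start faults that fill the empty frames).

12

G → miss, frames {G}
J → miss, frames {G,J}
G → hit
N → miss, evict J, frames {G,N}
G → hit
U → miss, evict N, frames {G,U}
N → miss, evict G, frames {U,N}
G → miss, evict U, frames {N,G}
N → hit
Y → miss, evict G, frames {N,Y}
N → hit
K → miss, evict Y, frames {N,K}
N → hit
J → miss, evict K, frames {N,J}
K → miss, evict N, frames {J,K}
J → hit
K → hit
N → miss, evict J, frames {K,N}
Y → miss, evict K, frames {N,Y}
N → hit
Page faults: 12.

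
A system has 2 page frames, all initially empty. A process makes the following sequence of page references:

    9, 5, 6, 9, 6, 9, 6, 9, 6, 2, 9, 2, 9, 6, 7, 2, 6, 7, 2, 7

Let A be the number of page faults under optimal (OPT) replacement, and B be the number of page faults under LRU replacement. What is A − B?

Under OPT: F F F . . . . . . F . . . F F . F . F . → 8 faults.
Under LRU: F F F F . . . . . F F . . F F F F F F . → 12 faults.
A − B = 8 − 12 = -4.

-4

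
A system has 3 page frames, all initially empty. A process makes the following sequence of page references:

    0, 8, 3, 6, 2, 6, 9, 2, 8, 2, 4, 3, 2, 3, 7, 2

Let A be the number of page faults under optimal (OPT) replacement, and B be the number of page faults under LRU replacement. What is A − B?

Under OPT: F F F F F . F . . . F F . . F . → 9 faults.
Under LRU: F F F F F . F . F . F F . . F . → 10 faults.
A − B = 9 − 10 = -1.

-1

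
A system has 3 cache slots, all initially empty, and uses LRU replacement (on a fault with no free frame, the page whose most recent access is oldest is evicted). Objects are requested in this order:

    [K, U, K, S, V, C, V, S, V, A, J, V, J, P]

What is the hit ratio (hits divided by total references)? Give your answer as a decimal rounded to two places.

0.43

K -> fault, frames (K)
U -> fault, frames (K U)
K -> hit
S -> fault, frames (U K S)
V -> fault, evict U, frames (K S V)
C -> fault, evict K, frames (S V C)
V -> hit
S -> hit
V -> hit
A -> fault, evict C, frames (S V A)
J -> fault, evict S, frames (V A J)
V -> hit
J -> hit
P -> fault, evict A, frames (V J P)
Hits: 6 of 14 references → 6/14 = 0.4286.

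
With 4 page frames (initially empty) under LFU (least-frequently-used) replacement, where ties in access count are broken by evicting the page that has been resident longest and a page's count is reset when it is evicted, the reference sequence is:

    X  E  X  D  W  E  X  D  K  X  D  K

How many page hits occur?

X -> miss, frames (X)
E -> miss, frames (X E)
X -> hit
D -> miss, frames (X E D)
W -> miss, frames (X E D W)
E -> hit
X -> hit
D -> hit
K -> miss, evict W, frames (X E D K)
X -> hit
D -> hit
K -> hit
Hits: 7.

7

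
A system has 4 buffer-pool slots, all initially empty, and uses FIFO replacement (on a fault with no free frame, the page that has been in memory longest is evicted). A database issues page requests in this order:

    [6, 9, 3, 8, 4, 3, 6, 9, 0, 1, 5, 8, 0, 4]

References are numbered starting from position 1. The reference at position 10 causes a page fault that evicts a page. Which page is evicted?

pos 1: 6 → fault, frames {6}
pos 2: 9 → fault, frames {6,9}
pos 3: 3 → fault, frames {6,9,3}
pos 4: 8 → fault, frames {6,9,3,8}
pos 5: 4 → fault, evict 6, frames {9,3,8,4}
pos 6: 3 → hit
pos 7: 6 → fault, evict 9, frames {3,8,4,6}
pos 8: 9 → fault, evict 3, frames {8,4,6,9}
pos 9: 0 → fault, evict 8, frames {4,6,9,0}
pos 10: 1 → fault, evict 4, frames {6,9,0,1}
At position 10, page 4 is evicted.

4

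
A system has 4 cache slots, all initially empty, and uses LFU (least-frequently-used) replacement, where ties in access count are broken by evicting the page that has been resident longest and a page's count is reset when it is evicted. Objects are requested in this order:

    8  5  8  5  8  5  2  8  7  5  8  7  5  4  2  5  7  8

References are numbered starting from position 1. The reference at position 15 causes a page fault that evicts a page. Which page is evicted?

pos 1: 8 -> miss, frames [8]
pos 2: 5 -> miss, frames [8, 5]
pos 3: 8 -> hit
pos 4: 5 -> hit
pos 5: 8 -> hit
pos 6: 5 -> hit
pos 7: 2 -> miss, frames [8, 5, 2]
pos 8: 8 -> hit
pos 9: 7 -> miss, frames [8, 5, 2, 7]
pos 10: 5 -> hit
pos 11: 8 -> hit
pos 12: 7 -> hit
pos 13: 5 -> hit
pos 14: 4 -> miss, evict 2, frames [8, 5, 7, 4]
pos 15: 2 -> miss, evict 4, frames [8, 5, 7, 2]
At position 15, page 4 is evicted.

4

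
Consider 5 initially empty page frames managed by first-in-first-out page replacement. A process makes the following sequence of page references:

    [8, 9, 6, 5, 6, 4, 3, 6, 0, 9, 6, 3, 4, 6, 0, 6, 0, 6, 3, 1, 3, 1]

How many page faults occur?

10

8 -> miss, frames {8}
9 -> miss, frames {8,9}
6 -> miss, frames {8,9,6}
5 -> miss, frames {8,9,6,5}
6 -> hit
4 -> miss, frames {8,9,6,5,4}
3 -> miss, evict 8, frames {9,6,5,4,3}
6 -> hit
0 -> miss, evict 9, frames {6,5,4,3,0}
9 -> miss, evict 6, frames {5,4,3,0,9}
6 -> miss, evict 5, frames {4,3,0,9,6}
3 -> hit
4 -> hit
6 -> hit
0 -> hit
6 -> hit
0 -> hit
6 -> hit
3 -> hit
1 -> miss, evict 4, frames {3,0,9,6,1}
3 -> hit
1 -> hit
Page faults: 10.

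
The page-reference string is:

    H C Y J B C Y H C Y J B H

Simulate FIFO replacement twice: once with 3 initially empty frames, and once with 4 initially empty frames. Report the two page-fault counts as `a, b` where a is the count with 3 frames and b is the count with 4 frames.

10, 11

3 frames: F F F F F F F F . . F F . → 10 faults.
4 frames: F F F F F . . F F F F F F → 11 faults.
11 > 10: adding a frame increased faults — Belady's anomaly.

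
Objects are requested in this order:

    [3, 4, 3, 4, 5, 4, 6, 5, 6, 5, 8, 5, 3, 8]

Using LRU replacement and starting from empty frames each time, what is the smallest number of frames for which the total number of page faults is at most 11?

f=1: 14 faults
f=2: 8 faults
f=3: 6 faults
f=4: 6 faults
f=5: 5 faults
Smallest f with faults ≤ 11 is 2.

2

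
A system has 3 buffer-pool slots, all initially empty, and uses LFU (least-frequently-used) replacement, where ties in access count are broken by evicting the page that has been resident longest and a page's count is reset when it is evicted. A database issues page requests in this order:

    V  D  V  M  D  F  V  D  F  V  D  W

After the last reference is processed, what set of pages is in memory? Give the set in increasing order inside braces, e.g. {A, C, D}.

{D, V, W}

V -> fault, frames {V}
D -> fault, frames {V,D}
V -> hit
M -> fault, frames {V,D,M}
D -> hit
F -> fault, evict M, frames {V,D,F}
V -> hit
D -> hit
F -> hit
V -> hit
D -> hit
W -> fault, evict F, frames {V,D,W}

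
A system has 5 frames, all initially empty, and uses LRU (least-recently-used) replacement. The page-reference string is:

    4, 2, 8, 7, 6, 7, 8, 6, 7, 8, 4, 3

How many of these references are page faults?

6

4 -> fault, frames {4}
2 -> fault, frames {4,2}
8 -> fault, frames {4,2,8}
7 -> fault, frames {4,2,8,7}
6 -> fault, frames {4,2,8,7,6}
7 -> hit
8 -> hit
6 -> hit
7 -> hit
8 -> hit
4 -> hit
3 -> fault, evict 2, frames {6,7,8,4,3}
Page faults: 6.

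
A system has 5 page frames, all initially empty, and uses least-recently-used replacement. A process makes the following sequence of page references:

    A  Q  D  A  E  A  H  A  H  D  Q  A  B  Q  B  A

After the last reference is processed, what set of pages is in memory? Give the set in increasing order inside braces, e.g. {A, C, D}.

A → miss, frames (A)
Q → miss, frames (A Q)
D → miss, frames (A Q D)
A → hit
E → miss, frames (Q D A E)
A → hit
H → miss, frames (Q D E A H)
A → hit
H → hit
D → hit
Q → hit
A → hit
B → miss, evict E, frames (H D Q A B)
Q → hit
B → hit
A → hit

{A, B, D, H, Q}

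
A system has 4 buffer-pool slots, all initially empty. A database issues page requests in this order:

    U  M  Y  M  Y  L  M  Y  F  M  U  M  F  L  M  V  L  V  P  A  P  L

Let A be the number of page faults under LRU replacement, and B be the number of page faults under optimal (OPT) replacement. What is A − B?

Under LRU: F F F . . F . . F . F . . F . F . . F F . . → 10 faults.
Under OPT: F F F . . F . . F . . . . . . F . . F F . . → 8 faults.
A − B = 10 − 8 = 2.

2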